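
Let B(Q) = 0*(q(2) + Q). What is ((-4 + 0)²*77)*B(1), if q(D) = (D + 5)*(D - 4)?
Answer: 0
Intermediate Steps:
q(D) = (-4 + D)*(5 + D) (q(D) = (5 + D)*(-4 + D) = (-4 + D)*(5 + D))
B(Q) = 0 (B(Q) = 0*((-20 + 2 + 2²) + Q) = 0*((-20 + 2 + 4) + Q) = 0*(-14 + Q) = 0)
((-4 + 0)²*77)*B(1) = ((-4 + 0)²*77)*0 = ((-4)²*77)*0 = (16*77)*0 = 1232*0 = 0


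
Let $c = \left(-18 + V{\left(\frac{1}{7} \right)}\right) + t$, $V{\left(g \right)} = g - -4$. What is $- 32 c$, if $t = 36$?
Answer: $- \frac{4960}{7} \approx -708.57$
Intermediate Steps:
$V{\left(g \right)} = 4 + g$ ($V{\left(g \right)} = g + 4 = 4 + g$)
$c = \frac{155}{7}$ ($c = \left(-18 + \left(4 + \frac{1}{7}\right)\right) + 36 = \left(-18 + \frac{29}{7}\right) + 36 = - \frac{97}{7} + 36 = \frac{155}{7} \approx 22.143$)
$- 32 c = \left(-32\right) \frac{155}{7} = - \frac{4960}{7}$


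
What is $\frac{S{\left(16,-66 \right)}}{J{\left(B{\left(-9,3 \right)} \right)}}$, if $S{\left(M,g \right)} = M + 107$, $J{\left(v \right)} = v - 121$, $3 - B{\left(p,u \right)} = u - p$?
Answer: $- \frac{123}{130} \approx -0.94615$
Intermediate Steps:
$B{\left(p,u \right)} = 3 + p - u$ ($B{\left(p,u \right)} = 3 - \left(u - p\right) = 3 + \left(p - u\right) = 3 + p - u$)
$J{\left(v \right)} = -121 + v$
$S{\left(M,g \right)} = 107 + M$
$\frac{S{\left(16,-66 \right)}}{J{\left(B{\left(-9,3 \right)} \right)}} = \frac{107 + 16}{-121 - 9} = \frac{123}{-121 - 9} = \frac{123}{-130} = 123 \left(- \frac{1}{130}\right) = - \frac{123}{130}$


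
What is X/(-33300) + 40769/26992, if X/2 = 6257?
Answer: 254957453/224708400 ≈ 1.1346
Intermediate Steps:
X = 12514 (X = 2*6257 = 12514)
X/(-33300) + 40769/26992 = 12514/(-33300) + 40769/26992 = 12514*(-1/33300) + 40769*(1/26992) = -6257/16650 + 40769/26992 = 254957453/224708400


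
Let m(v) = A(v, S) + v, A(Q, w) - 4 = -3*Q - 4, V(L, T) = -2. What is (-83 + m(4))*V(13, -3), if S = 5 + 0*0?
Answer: 182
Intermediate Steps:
S = 5 (S = 5 + 0 = 5)
A(Q, w) = -3*Q (A(Q, w) = 4 + (-3*Q - 4) = 4 + (-4 - 3*Q) = -3*Q)
m(v) = -2*v (m(v) = -3*v + v = -2*v)
(-83 + m(4))*V(13, -3) = (-83 - 2*4)*(-2) = (-83 - 8)*(-2) = -91*(-2) = 182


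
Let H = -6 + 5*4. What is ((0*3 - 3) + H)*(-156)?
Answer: -1716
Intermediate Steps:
H = 14 (H = -6 + 20 = 14)
((0*3 - 3) + H)*(-156) = ((0*3 - 3) + 14)*(-156) = ((0 - 3) + 14)*(-156) = (-3 + 14)*(-156) = 11*(-156) = -1716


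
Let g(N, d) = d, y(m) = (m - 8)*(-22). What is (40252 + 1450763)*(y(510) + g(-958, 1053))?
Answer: -14896730865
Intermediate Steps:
y(m) = 176 - 22*m (y(m) = (-8 + m)*(-22) = 176 - 22*m)
(40252 + 1450763)*(y(510) + g(-958, 1053)) = (40252 + 1450763)*((176 - 22*510) + 1053) = 1491015*((176 - 11220) + 1053) = 1491015*(-11044 + 1053) = 1491015*(-9991) = -14896730865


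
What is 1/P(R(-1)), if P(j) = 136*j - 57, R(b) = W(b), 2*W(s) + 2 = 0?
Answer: -1/193 ≈ -0.0051813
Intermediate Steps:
W(s) = -1 (W(s) = -1 + (½)*0 = -1 + 0 = -1)
R(b) = -1
P(j) = -57 + 136*j
1/P(R(-1)) = 1/(-57 + 136*(-1)) = 1/(-57 - 136) = 1/(-193) = -1/193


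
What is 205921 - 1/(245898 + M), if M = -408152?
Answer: 33411505935/162254 ≈ 2.0592e+5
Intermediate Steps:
205921 - 1/(245898 + M) = 205921 - 1/(245898 - 408152) = 205921 - 1/(-162254) = 205921 - 1*(-1/162254) = 205921 + 1/162254 = 33411505935/162254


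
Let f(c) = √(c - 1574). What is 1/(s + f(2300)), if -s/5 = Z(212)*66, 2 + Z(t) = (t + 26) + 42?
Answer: -1390/127518589 - √6/765111534 ≈ -1.0904e-5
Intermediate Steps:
Z(t) = 66 + t (Z(t) = -2 + ((t + 26) + 42) = -2 + ((26 + t) + 42) = -2 + (68 + t) = 66 + t)
f(c) = √(-1574 + c)
s = -91740 (s = -5*(66 + 212)*66 = -1390*66 = -5*18348 = -91740)
1/(s + f(2300)) = 1/(-91740 + √(-1574 + 2300)) = 1/(-91740 + √726) = 1/(-91740 + 11*√6)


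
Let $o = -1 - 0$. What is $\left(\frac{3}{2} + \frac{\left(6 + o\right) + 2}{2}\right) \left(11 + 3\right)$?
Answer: $70$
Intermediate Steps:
$o = -1$ ($o = -1 + 0 = -1$)
$\left(\frac{3}{2} + \frac{\left(6 + o\right) + 2}{2}\right) \left(11 + 3\right) = \left(\frac{3}{2} + \frac{\left(6 - 1\right) + 2}{2}\right) \left(11 + 3\right) = \left(3 \cdot \frac{1}{2} + \left(5 + 2\right) \frac{1}{2}\right) 14 = \left(\frac{3}{2} + 7 \cdot \frac{1}{2}\right) 14 = \left(\frac{3}{2} + \frac{7}{2}\right) 14 = 5 \cdot 14 = 70$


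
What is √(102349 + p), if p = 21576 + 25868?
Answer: 7*√3057 ≈ 387.03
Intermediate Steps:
p = 47444
√(102349 + p) = √(102349 + 47444) = √149793 = 7*√3057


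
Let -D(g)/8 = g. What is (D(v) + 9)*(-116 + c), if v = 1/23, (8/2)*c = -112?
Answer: -28656/23 ≈ -1245.9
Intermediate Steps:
c = -28 (c = (¼)*(-112) = -28)
v = 1/23 (v = 1*(1/23) = 1/23 ≈ 0.043478)
D(g) = -8*g
(D(v) + 9)*(-116 + c) = (-8*1/23 + 9)*(-116 - 28) = (-8/23 + 9)*(-144) = (199/23)*(-144) = -28656/23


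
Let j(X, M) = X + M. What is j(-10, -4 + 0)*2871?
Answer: -40194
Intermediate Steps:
j(X, M) = M + X
j(-10, -4 + 0)*2871 = ((-4 + 0) - 10)*2871 = (-4 - 10)*2871 = -14*2871 = -40194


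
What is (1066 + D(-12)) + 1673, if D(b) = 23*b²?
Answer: 6051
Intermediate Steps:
(1066 + D(-12)) + 1673 = (1066 + 23*(-12)²) + 1673 = (1066 + 23*144) + 1673 = (1066 + 3312) + 1673 = 4378 + 1673 = 6051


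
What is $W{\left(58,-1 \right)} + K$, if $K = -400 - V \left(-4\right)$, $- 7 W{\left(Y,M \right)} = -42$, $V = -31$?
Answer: $-518$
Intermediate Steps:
$W{\left(Y,M \right)} = 6$ ($W{\left(Y,M \right)} = \left(- \frac{1}{7}\right) \left(-42\right) = 6$)
$K = -524$ ($K = -400 - \left(-31\right) \left(-4\right) = -400 - 124 = -524$)
$W{\left(58,-1 \right)} + K = 6 - 524 = -518$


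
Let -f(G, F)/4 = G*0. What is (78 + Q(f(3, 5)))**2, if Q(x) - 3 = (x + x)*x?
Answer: 6561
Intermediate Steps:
f(G, F) = 0 (f(G, F) = -4*G*0 = -4*0 = 0)
Q(x) = 3 + 2*x**2 (Q(x) = 3 + (x + x)*x = 3 + (2*x)*x = 3 + 2*x**2)
(78 + Q(f(3, 5)))**2 = (78 + (3 + 2*0**2))**2 = (78 + (3 + 2*0))**2 = (78 + (3 + 0))**2 = (78 + 3)**2 = 81**2 = 6561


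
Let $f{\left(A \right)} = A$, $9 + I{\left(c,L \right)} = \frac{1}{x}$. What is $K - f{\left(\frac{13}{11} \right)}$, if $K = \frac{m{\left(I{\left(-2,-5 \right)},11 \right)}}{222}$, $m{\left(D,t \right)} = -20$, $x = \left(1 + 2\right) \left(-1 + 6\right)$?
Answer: $- \frac{1553}{1221} \approx -1.2719$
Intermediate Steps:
$x = 15$ ($x = 3 \cdot 5 = 15$)
$I{\left(c,L \right)} = - \frac{134}{15}$ ($I{\left(c,L \right)} = -9 + \frac{1}{15} = - \frac{134}{15}$)
$K = - \frac{10}{111}$ ($K = - \frac{20}{222} = \left(-20\right) \frac{1}{222} = - \frac{10}{111} \approx -0.09009$)
$K - f{\left(\frac{13}{11} \right)} = - \frac{10}{111} - \frac{13}{11} = - \frac{1553}{1221}$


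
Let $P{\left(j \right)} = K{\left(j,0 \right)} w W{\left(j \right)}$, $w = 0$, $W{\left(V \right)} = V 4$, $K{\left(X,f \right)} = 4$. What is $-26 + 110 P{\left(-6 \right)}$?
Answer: $-26$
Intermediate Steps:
$W{\left(V \right)} = 4 V$
$P{\left(j \right)} = 0$ ($P{\left(j \right)} = 4 \cdot 0 \cdot 4 j = 0 \cdot 4 j = 0$)
$-26 + 110 P{\left(-6 \right)} = -26 + 110 \cdot 0 = -26 + 0 = -26$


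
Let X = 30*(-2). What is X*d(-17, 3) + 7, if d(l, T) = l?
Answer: 1027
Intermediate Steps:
X = -60
X*d(-17, 3) + 7 = -60*(-17) + 7 = 1020 + 7 = 1027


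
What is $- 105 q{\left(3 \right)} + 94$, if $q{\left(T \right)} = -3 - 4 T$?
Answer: $1669$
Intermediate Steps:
$- 105 q{\left(3 \right)} + 94 = - 105 \left(-3 - 12\right) + 94 = \left(-105\right) \left(-15\right) + 94 = 1575 + 94 = 1669$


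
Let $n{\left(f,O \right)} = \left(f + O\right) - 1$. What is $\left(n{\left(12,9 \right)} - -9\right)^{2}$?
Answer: $841$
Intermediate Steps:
$n{\left(f,O \right)} = -1 + O + f$ ($n{\left(f,O \right)} = \left(O + f\right) - 1 = -1 + O + f$)
$\left(n{\left(12,9 \right)} - -9\right)^{2} = \left(\left(-1 + 9 + 12\right) - -9\right)^{2} = \left(20 + 9\right)^{2} = 29^{2} = 841$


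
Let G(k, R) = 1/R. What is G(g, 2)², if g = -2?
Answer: ¼ ≈ 0.25000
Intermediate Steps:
G(g, 2)² = (1/2)² = (½)² = ¼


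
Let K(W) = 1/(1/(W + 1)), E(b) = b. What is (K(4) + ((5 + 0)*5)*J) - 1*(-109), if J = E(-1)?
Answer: 89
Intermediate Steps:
K(W) = 1 + W (K(W) = 1/(1/(1 + W)) = 1 + W)
J = -1
(K(4) + ((5 + 0)*5)*J) - 1*(-109) = ((1 + 4) + ((5 + 0)*5)*(-1)) - 1*(-109) = (5 + (5*5)*(-1)) + 109 = (5 + 25*(-1)) + 109 = (5 - 25) + 109 = -20 + 109 = 89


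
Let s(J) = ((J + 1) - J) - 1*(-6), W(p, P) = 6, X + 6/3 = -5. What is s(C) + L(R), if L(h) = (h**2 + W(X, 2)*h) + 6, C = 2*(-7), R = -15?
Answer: 148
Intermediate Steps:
X = -7 (X = -2 - 5 = -7)
C = -14
s(J) = 7 (s(J) = ((1 + J) - J) + 6 = 1 + 6 = 7)
L(h) = 6 + h**2 + 6*h (L(h) = (h**2 + 6*h) + 6 = 6 + h**2 + 6*h)
s(C) + L(R) = 7 + (6 + (-15)**2 + 6*(-15)) = 7 + (6 + 225 - 90) = 7 + 141 = 148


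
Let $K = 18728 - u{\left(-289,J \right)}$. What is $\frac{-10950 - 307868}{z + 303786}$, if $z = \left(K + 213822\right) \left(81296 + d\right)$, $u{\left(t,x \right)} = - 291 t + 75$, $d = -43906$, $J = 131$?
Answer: $- \frac{159409}{2774041213} \approx -5.7465 \cdot 10^{-5}$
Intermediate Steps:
$u{\left(t,x \right)} = 75 - 291 t$
$K = -65446$ ($K = 18728 - \left(75 - -84099\right) = 18728 - \left(75 + 84099\right) = 18728 - 84174 = -65446$)
$z = 5547778640$ ($z = \left(-65446 + 213822\right) \left(81296 - 43906\right) = 148376 \cdot 37390 = 5547778640$)
$\frac{-10950 - 307868}{z + 303786} = \frac{-10950 - 307868}{5547778640 + 303786} = - \frac{318818}{5548082426} = \left(-318818\right) \frac{1}{5548082426} = - \frac{159409}{2774041213}$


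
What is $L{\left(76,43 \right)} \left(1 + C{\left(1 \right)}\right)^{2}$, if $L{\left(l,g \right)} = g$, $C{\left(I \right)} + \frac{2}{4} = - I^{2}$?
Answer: $\frac{43}{4} \approx 10.75$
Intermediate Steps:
$C{\left(I \right)} = - \frac{1}{2} - I^{2}$
$L{\left(76,43 \right)} \left(1 + C{\left(1 \right)}\right)^{2} = 43 \left(1 - \frac{3}{2}\right)^{2} = 43 \left(- \frac{1}{2}\right)^{2} = 43 \cdot \frac{1}{4} = \frac{43}{4}$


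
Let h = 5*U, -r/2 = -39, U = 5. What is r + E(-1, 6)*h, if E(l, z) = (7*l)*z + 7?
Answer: -797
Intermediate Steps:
E(l, z) = 7 + 7*l*z (E(l, z) = 7*l*z + 7 = 7 + 7*l*z)
r = 78 (r = -2*(-39) = 78)
h = 25 (h = 5*5 = 25)
r + E(-1, 6)*h = 78 + (7 + 7*(-1)*6)*25 = 78 + (7 - 42)*25 = 78 - 35*25 = 78 - 875 = -797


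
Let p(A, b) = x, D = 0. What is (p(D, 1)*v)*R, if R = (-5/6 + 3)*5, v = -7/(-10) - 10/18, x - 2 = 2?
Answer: 169/27 ≈ 6.2593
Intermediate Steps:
x = 4 (x = 2 + 2 = 4)
p(A, b) = 4
v = 13/90 (v = -7*(-⅒) - 10*1/18 = 7/10 - 5/9 = 13/90 ≈ 0.14444)
R = 65/6 (R = (-5*⅙ + 3)*5 = (-⅚ + 3)*5 = (13/6)*5 = 65/6 ≈ 10.833)
(p(D, 1)*v)*R = (4*(13/90))*(65/6) = (26/45)*(65/6) = 169/27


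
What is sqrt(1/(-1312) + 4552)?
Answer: sqrt(489722286)/328 ≈ 67.469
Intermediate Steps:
sqrt(1/(-1312) + 4552) = sqrt(-1/1312 + 4552) = sqrt(5972223/1312) = sqrt(489722286)/328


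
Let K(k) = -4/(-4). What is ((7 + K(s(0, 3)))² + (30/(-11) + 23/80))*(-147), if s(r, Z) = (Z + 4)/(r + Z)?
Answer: -7963431/880 ≈ -9049.4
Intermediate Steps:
s(r, Z) = (4 + Z)/(Z + r)
K(k) = 1 (K(k) = -4*(-¼) = 1)
((7 + K(s(0, 3)))² + (30/(-11) + 23/80))*(-147) = ((7 + 1)² + (30/(-11) + 23/80))*(-147) = (8² + (30*(-1/11) + 23*(1/80)))*(-147) = (64 + (-30/11 + 23/80))*(-147) = (64 - 2147/880)*(-147) = (54173/880)*(-147) = -7963431/880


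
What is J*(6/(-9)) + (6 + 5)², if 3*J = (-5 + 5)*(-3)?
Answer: 121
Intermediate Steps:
J = 0 (J = ((-5 + 5)*(-3))/3 = (0*(-3))/3 = (⅓)*0 = 0)
J*(6/(-9)) + (6 + 5)² = 0*(6/(-9)) + (6 + 5)² = 0*(6*(-⅑)) + 11² = 0*(-⅔) + 121 = 0 + 121 = 121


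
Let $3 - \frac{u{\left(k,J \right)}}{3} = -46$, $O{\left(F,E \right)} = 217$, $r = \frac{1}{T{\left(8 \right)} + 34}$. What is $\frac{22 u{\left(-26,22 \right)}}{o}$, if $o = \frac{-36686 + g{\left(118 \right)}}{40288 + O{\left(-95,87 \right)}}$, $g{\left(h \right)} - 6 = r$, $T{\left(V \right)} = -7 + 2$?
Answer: $- \frac{1266267310}{354573} \approx -3571.2$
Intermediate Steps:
$T{\left(V \right)} = -5$
$r = \frac{1}{29}$ ($r = \frac{1}{-5 + 34} = \frac{1}{29} \approx 0.034483$)
$u{\left(k,J \right)} = 147$ ($u{\left(k,J \right)} = 9 - -138 = 9 + 138 = 147$)
$g{\left(h \right)} = \frac{175}{29}$ ($g{\left(h \right)} = 6 + \frac{1}{29} = \frac{175}{29}$)
$o = - \frac{1063719}{1174645}$ ($o = \frac{-36686 + \frac{175}{29}}{40288 + 217} = - \frac{1063719}{29 \cdot 40505} = \left(- \frac{1063719}{29}\right) \frac{1}{40505} = - \frac{1063719}{1174645} \approx -0.90557$)
$\frac{22 u{\left(-26,22 \right)}}{o} = \frac{22 \cdot 147}{- \frac{1063719}{1174645}} = 3234 \left(- \frac{1174645}{1063719}\right) = - \frac{1266267310}{354573}$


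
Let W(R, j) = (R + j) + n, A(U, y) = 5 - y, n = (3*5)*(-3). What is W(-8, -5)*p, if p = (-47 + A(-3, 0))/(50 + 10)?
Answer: 203/5 ≈ 40.600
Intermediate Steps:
n = -45 (n = 15*(-3) = -45)
p = -7/10 (p = (-47 + (5 - 1*0))/(50 + 10) = (-47 + (5 + 0))/60 = (-47 + 5)*(1/60) = -42*1/60 = -7/10 ≈ -0.70000)
W(R, j) = -45 + R + j (W(R, j) = (R + j) - 45 = -45 + R + j)
W(-8, -5)*p = (-45 - 8 - 5)*(-7/10) = -58*(-7/10) = 203/5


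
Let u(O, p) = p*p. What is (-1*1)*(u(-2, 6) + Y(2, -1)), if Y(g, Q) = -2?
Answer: -34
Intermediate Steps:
u(O, p) = p**2
(-1*1)*(u(-2, 6) + Y(2, -1)) = (-1*1)*(6**2 - 2) = -(36 - 2) = -1*34 = -34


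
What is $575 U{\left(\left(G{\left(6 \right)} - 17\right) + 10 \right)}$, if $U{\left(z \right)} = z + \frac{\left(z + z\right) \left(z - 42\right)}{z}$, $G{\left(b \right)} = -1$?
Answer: $-62100$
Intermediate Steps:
$U{\left(z \right)} = -84 + 3 z$ ($U{\left(z \right)} = z + \frac{2 z \left(-42 + z\right)}{z} = z + \left(-84 + 2 z\right) = -84 + 3 z$)
$575 U{\left(\left(G{\left(6 \right)} - 17\right) + 10 \right)} = 575 \left(-84 + 3 \left(\left(-1 - 17\right) + 10\right)\right) = 575 \left(-84 + 3 \left(-18 + 10\right)\right) = 575 \left(-84 + 3 \left(-8\right)\right) = 575 \left(-84 - 24\right) = 575 \left(-108\right) = -62100$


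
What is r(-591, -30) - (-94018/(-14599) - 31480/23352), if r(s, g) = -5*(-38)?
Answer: 7879759913/42614481 ≈ 184.91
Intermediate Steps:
r(s, g) = 190
r(-591, -30) - (-94018/(-14599) - 31480/23352) = 190 - (-94018/(-14599) - 31480/23352) = 190 - (-94018*(-1/14599) - 31480*1/23352) = 190 - (94018/14599 - 3935/2919) = 190 - 1*216991477/42614481 = 190 - 216991477/42614481 = 7879759913/42614481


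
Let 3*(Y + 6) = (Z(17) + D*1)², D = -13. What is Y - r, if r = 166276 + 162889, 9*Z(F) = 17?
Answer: -79978553/243 ≈ -3.2913e+5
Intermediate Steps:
Z(F) = 17/9 (Z(F) = (⅑)*17 = 17/9)
Y = 8542/243 (Y = -6 + (17/9 - 13*1)²/3 = -6 + (17/9 - 13)²/3 = -6 + (-100/9)²/3 = -6 + (⅓)*(10000/81) = -6 + 10000/243 = 8542/243 ≈ 35.152)
r = 329165
Y - r = 8542/243 - 1*329165 = 8542/243 - 329165 = -79978553/243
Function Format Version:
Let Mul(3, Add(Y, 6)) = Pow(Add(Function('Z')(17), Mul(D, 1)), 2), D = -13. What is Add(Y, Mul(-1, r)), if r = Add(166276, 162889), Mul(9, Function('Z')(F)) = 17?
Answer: Rational(-79978553, 243) ≈ -3.2913e+5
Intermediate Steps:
Function('Z')(F) = Rational(17, 9) (Function('Z')(F) = Mul(Rational(1, 9), 17) = Rational(17, 9))
Y = Rational(8542, 243) (Y = Add(-6, Mul(Rational(1, 3), Pow(Add(Rational(17, 9), Mul(-13, 1)), 2))) = Add(-6, Mul(Rational(1, 3), Pow(Add(Rational(17, 9), -13), 2))) = Add(-6, Mul(Rational(1, 3), Pow(Rational(-100, 9), 2))) = Add(-6, Mul(Rational(1, 3), Rational(10000, 81))) = Add(-6, Rational(10000, 243)) = Rational(8542, 243) ≈ 35.152)
r = 329165
Add(Y, Mul(-1, r)) = Add(Rational(8542, 243), Mul(-1, 329165)) = Add(Rational(8542, 243), -329165) = Rational(-79978553, 243)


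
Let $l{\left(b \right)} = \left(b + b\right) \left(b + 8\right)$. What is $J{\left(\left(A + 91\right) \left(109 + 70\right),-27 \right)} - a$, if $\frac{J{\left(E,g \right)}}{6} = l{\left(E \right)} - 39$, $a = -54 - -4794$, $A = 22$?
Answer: $4911515166$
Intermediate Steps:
$l{\left(b \right)} = 2 b \left(8 + b\right)$
$a = 4740$ ($a = -54 + 4794 = 4740$)
$J{\left(E,g \right)} = -234 + 12 E \left(8 + E\right)$ ($J{\left(E,g \right)} = 6 \left(2 E \left(8 + E\right) - 39\right) = 6 \left(-39 + 2 E \left(8 + E\right)\right) = -234 + 12 E \left(8 + E\right)$)
$J{\left(\left(A + 91\right) \left(109 + 70\right),-27 \right)} - a = \left(-234 + 12 \left(22 + 91\right) \left(109 + 70\right) \left(8 + \left(22 + 91\right) \left(109 + 70\right)\right)\right) - 4740 = \left(-234 + 12 \cdot 113 \cdot 179 \left(8 + 113 \cdot 179\right)\right) - 4740 = \left(-234 + 12 \cdot 20227 \left(8 + 20227\right)\right) - 4740 = \left(-234 + 12 \cdot 20227 \cdot 20235\right) - 4740 = \left(-234 + 4911520140\right) - 4740 = 4911519906 - 4740 = 4911515166$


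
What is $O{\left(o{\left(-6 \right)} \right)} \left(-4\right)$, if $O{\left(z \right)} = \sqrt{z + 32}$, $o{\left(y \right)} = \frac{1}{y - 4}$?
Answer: $- \frac{2 \sqrt{3190}}{5} \approx -22.592$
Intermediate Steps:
$o{\left(y \right)} = \frac{1}{-4 + y}$
$O{\left(z \right)} = \sqrt{32 + z}$
$O{\left(o{\left(-6 \right)} \right)} \left(-4\right) = \sqrt{32 + \frac{1}{-4 - 6}} \left(-4\right) = \sqrt{32 + \frac{1}{-10}} \left(-4\right) = \sqrt{32 - \frac{1}{10}} \left(-4\right) = \sqrt{\frac{319}{10}} \left(-4\right) = \frac{\sqrt{3190}}{10} \left(-4\right) = - \frac{2 \sqrt{3190}}{5}$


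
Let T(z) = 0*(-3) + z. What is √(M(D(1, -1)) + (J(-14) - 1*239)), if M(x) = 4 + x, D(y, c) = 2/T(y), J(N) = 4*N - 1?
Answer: I*√290 ≈ 17.029*I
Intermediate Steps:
T(z) = z (T(z) = 0 + z = z)
J(N) = -1 + 4*N
D(y, c) = 2/y
√(M(D(1, -1)) + (J(-14) - 1*239)) = √((4 + 2/1) + ((-1 + 4*(-14)) - 1*239)) = √((4 + 2*1) + ((-1 - 56) - 239)) = √((4 + 2) + (-57 - 239)) = √(6 - 296) = √(-290) = I*√290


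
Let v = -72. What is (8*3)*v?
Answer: -1728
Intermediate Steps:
(8*3)*v = (8*3)*(-72) = 24*(-72) = -1728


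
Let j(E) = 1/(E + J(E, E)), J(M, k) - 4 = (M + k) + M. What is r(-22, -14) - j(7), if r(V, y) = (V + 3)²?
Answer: 11551/32 ≈ 360.97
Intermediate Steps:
J(M, k) = 4 + k + 2*M (J(M, k) = 4 + ((M + k) + M) = 4 + (k + 2*M) = 4 + k + 2*M)
j(E) = 1/(4 + 4*E) (j(E) = 1/(E + (4 + E + 2*E)) = 1/(E + (4 + 3*E)) = 1/(4 + 4*E))
r(V, y) = (3 + V)²
r(-22, -14) - j(7) = (3 - 22)² - 1/(4*(1 + 7)) = (-19)² - 1/(4*8) = 361 - 1/(4*8) = 361 - 1*1/32 = 361 - 1/32 = 11551/32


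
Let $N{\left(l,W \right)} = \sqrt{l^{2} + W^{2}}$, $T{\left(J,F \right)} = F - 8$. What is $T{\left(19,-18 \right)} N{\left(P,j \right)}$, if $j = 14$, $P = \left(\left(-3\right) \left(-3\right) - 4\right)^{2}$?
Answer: $- 26 \sqrt{821} \approx -744.98$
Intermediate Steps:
$T{\left(J,F \right)} = -8 + F$ ($T{\left(J,F \right)} = F - 8 = -8 + F$)
$P = 25$ ($P = \left(9 - 4\right)^{2} = 5^{2} = 25$)
$N{\left(l,W \right)} = \sqrt{W^{2} + l^{2}}$
$T{\left(19,-18 \right)} N{\left(P,j \right)} = \left(-8 - 18\right) \sqrt{14^{2} + 25^{2}} = - 26 \sqrt{196 + 625} = - 26 \sqrt{821}$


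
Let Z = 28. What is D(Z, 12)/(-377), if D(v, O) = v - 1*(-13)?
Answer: -41/377 ≈ -0.10875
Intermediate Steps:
D(v, O) = 13 + v (D(v, O) = v + 13 = 13 + v)
D(Z, 12)/(-377) = (13 + 28)/(-377) = 41*(-1/377) = -41/377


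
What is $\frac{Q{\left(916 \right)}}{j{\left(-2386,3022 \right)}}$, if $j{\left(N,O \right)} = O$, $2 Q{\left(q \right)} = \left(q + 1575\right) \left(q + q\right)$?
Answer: $\frac{1140878}{1511} \approx 755.05$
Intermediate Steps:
$Q{\left(q \right)} = q \left(1575 + q\right)$ ($Q{\left(q \right)} = \frac{\left(q + 1575\right) \left(q + q\right)}{2} = \frac{\left(1575 + q\right) 2 q}{2} = \frac{2 q \left(1575 + q\right)}{2} = q \left(1575 + q\right)$)
$\frac{Q{\left(916 \right)}}{j{\left(-2386,3022 \right)}} = \frac{916 \left(1575 + 916\right)}{3022} = 916 \cdot 2491 \cdot \frac{1}{3022} = 2281756 \cdot \frac{1}{3022} = \frac{1140878}{1511}$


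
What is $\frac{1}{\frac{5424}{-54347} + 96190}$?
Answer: $\frac{54347}{5227632506} \approx 1.0396 \cdot 10^{-5}$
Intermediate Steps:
$\frac{1}{\frac{5424}{-54347} + 96190} = \frac{1}{5424 \left(- \frac{1}{54347}\right) + 96190} = \frac{1}{- \frac{5424}{54347} + 96190} = \frac{1}{\frac{5227632506}{54347}} = \frac{54347}{5227632506}$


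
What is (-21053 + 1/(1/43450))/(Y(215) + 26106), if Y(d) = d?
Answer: 22397/26321 ≈ 0.85092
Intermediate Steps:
(-21053 + 1/(1/43450))/(Y(215) + 26106) = (-21053 + 1/(1/43450))/(215 + 26106) = (-21053 + 1/(1/43450))/26321 = (-21053 + 43450)*(1/26321) = 22397*(1/26321) = 22397/26321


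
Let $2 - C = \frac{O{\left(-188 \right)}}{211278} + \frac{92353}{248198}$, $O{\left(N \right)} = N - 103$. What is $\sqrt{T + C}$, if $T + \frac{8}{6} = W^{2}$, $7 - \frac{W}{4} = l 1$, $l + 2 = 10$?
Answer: $\frac{\sqrt{2800688503957554377931}}{13109694261} \approx 4.0368$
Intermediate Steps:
$l = 8$ ($l = -2 + 10 = 8$)
$O{\left(N \right)} = -103 + N$ ($O{\left(N \right)} = N - 103 = -103 + N$)
$W = -4$ ($W = 28 - 4 \cdot 8 \cdot 1 = 28 - 32 = -4$)
$C = \frac{7119801881}{4369898087}$ ($C = 2 - \left(\frac{-103 - 188}{211278} + \frac{92353}{248198}\right) = 2 - \left(\left(-291\right) \frac{1}{211278} + 92353 \cdot \frac{1}{248198}\right) = 2 - \left(- \frac{97}{70426} + \frac{92353}{248198}\right) = 2 - \frac{1619994293}{4369898087} = \frac{7119801881}{4369898087} \approx 1.6293$)
$T = \frac{44}{3}$ ($T = - \frac{4}{3} + \left(-4\right)^{2} = - \frac{4}{3} + 16 = \frac{44}{3} \approx 14.667$)
$\sqrt{T + C} = \sqrt{\frac{44}{3} + \frac{7119801881}{4369898087}} = \sqrt{\frac{213634921471}{13109694261}} = \frac{\sqrt{2800688503957554377931}}{13109694261}$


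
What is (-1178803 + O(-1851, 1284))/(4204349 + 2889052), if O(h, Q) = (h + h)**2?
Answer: 12526001/7093401 ≈ 1.7659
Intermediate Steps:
O(h, Q) = 4*h**2 (O(h, Q) = (2*h)**2 = 4*h**2)
(-1178803 + O(-1851, 1284))/(4204349 + 2889052) = (-1178803 + 4*(-1851)**2)/(4204349 + 2889052) = (-1178803 + 4*3426201)/7093401 = (-1178803 + 13704804)*(1/7093401) = 12526001*(1/7093401) = 12526001/7093401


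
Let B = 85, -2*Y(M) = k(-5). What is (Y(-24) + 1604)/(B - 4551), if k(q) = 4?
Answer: -801/2233 ≈ -0.35871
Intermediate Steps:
Y(M) = -2 (Y(M) = -½*4 = -2)
(Y(-24) + 1604)/(B - 4551) = (-2 + 1604)/(85 - 4551) = 1602/(-4466) = 1602*(-1/4466) = -801/2233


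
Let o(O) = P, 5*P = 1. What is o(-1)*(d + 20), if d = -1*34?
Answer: -14/5 ≈ -2.8000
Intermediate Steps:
P = 1/5 (P = (1/5)*1 = 1/5 ≈ 0.20000)
o(O) = 1/5
d = -34
o(-1)*(d + 20) = (-34 + 20)/5 = (1/5)*(-14) = -14/5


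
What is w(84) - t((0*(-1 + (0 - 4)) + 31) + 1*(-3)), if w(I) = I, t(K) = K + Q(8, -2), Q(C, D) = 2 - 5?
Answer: 59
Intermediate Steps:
Q(C, D) = -3
t(K) = -3 + K (t(K) = K - 3 = -3 + K)
w(84) - t((0*(-1 + (0 - 4)) + 31) + 1*(-3)) = 84 - (-3 + ((0*(-1 + (0 - 4)) + 31) + 1*(-3))) = 84 - (-3 + ((0*(-1 - 4) + 31) - 3)) = 84 - (-3 + ((0*(-5) + 31) - 3)) = 84 - (-3 + ((0 + 31) - 3)) = 84 - (-3 + (31 - 3)) = 84 - (-3 + 28) = 84 - 1*25 = 84 - 25 = 59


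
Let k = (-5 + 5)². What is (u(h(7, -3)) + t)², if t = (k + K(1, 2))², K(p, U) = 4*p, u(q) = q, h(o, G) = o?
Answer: 529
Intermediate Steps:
k = 0 (k = 0² = 0)
t = 16 (t = (0 + 4*1)² = (0 + 4)² = 4² = 16)
(u(h(7, -3)) + t)² = (7 + 16)² = 23² = 529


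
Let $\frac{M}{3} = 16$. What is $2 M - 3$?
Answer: $93$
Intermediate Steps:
$M = 48$ ($M = 3 \cdot 16 = 48$)
$2 M - 3 = 2 \cdot 48 - 3 = 96 - 3 = 93$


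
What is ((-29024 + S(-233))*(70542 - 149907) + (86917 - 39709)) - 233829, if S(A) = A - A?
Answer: 2303303139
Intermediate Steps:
S(A) = 0
((-29024 + S(-233))*(70542 - 149907) + (86917 - 39709)) - 233829 = ((-29024 + 0)*(70542 - 149907) + (86917 - 39709)) - 233829 = (-29024*(-79365) + 47208) - 233829 = (2303489760 + 47208) - 233829 = 2303536968 - 233829 = 2303303139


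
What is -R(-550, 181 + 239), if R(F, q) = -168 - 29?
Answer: 197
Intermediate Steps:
R(F, q) = -197
-R(-550, 181 + 239) = -1*(-197) = 197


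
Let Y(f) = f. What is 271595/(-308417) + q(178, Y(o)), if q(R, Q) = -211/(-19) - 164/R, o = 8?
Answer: 4851982012/521533147 ≈ 9.3033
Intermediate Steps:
q(R, Q) = 211/19 - 164/R (q(R, Q) = -211*(-1/19) - 164/R = 211/19 - 164/R)
271595/(-308417) + q(178, Y(o)) = 271595/(-308417) + (211/19 - 164/178) = 271595*(-1/308417) + (211/19 - 164*1/178) = -271595/308417 + (211/19 - 82/89) = -271595/308417 + 17221/1691 = 4851982012/521533147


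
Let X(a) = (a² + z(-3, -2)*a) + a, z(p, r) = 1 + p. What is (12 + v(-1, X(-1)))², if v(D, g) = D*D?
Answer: 169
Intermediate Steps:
X(a) = a² - a (X(a) = (a² + (1 - 3)*a) + a = (a² - 2*a) + a = a² - a)
v(D, g) = D²
(12 + v(-1, X(-1)))² = (12 + (-1)²)² = (12 + 1)² = 13² = 169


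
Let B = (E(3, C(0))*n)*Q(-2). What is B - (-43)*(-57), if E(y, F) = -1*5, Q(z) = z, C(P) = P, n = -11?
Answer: -2561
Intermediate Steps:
E(y, F) = -5
B = -110 (B = -5*(-11)*(-2) = 55*(-2) = -110)
B - (-43)*(-57) = -110 - (-43)*(-57) = -110 - 1*2451 = -110 - 2451 = -2561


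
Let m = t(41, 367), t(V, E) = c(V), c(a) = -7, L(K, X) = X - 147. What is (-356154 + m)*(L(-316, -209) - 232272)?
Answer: 82853021108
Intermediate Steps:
L(K, X) = -147 + X
t(V, E) = -7
m = -7
(-356154 + m)*(L(-316, -209) - 232272) = (-356154 - 7)*((-147 - 209) - 232272) = -356161*(-356 - 232272) = -356161*(-232628) = 82853021108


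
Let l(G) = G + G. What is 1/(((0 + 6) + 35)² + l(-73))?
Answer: 1/1535 ≈ 0.00065147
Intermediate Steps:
l(G) = 2*G
1/(((0 + 6) + 35)² + l(-73)) = 1/(((0 + 6) + 35)² + 2*(-73)) = 1/((6 + 35)² - 146) = 1/(41² - 146) = 1/(1681 - 146) = 1/1535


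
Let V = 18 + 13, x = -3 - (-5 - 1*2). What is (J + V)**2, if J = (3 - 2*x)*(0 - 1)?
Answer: 1296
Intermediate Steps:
x = 4 (x = -3 - (-5 - 2) = -3 - 1*(-7) = -3 + 7 = 4)
V = 31
J = 5 (J = (3 - 2*4)*(0 - 1) = (3 - 8)*(-1) = -5*(-1) = 5)
(J + V)**2 = (5 + 31)**2 = 36**2 = 1296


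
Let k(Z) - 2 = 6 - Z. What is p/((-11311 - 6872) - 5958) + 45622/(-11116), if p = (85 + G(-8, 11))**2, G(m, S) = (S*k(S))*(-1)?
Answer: -628069943/134175678 ≈ -4.6810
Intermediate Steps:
k(Z) = 8 - Z (k(Z) = 2 + (6 - Z) = 8 - Z)
G(m, S) = -S*(8 - S) (G(m, S) = (S*(8 - S))*(-1) = -S*(8 - S))
p = 13924 (p = (85 + 11*(-8 + 11))**2 = (85 + 11*3)**2 = (85 + 33)**2 = 118**2 = 13924)
p/((-11311 - 6872) - 5958) + 45622/(-11116) = 13924/((-11311 - 6872) - 5958) + 45622/(-11116) = 13924/(-18183 - 5958) + 45622*(-1/11116) = 13924/(-24141) - 22811/5558 = 13924*(-1/24141) - 22811/5558 = -13924/24141 - 22811/5558 = -628069943/134175678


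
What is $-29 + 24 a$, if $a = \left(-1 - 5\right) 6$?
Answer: $-893$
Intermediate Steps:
$a = -36$ ($a = \left(-6\right) 6 = -36$)
$-29 + 24 a = -29 + 24 \left(-36\right) = -29 - 864 = -893$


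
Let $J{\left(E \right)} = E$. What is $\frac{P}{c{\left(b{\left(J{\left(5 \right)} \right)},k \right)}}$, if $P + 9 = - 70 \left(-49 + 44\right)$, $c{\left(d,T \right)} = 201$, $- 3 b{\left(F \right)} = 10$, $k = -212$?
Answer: $\frac{341}{201} \approx 1.6965$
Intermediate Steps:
$b{\left(F \right)} = - \frac{10}{3}$ ($b{\left(F \right)} = \left(- \frac{1}{3}\right) 10 = - \frac{10}{3}$)
$P = 341$ ($P = -9 - 70 \left(-49 + 44\right) = -9 - -350 = -9 + 350 = 341$)
$\frac{P}{c{\left(b{\left(J{\left(5 \right)} \right)},k \right)}} = \frac{341}{201}$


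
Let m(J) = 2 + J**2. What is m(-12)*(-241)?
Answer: -35186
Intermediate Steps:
m(-12)*(-241) = (2 + (-12)**2)*(-241) = (2 + 144)*(-241) = 146*(-241) = -35186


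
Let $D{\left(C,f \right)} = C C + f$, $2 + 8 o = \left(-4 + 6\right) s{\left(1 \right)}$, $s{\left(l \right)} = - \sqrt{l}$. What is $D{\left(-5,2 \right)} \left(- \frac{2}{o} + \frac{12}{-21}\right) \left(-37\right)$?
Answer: $- \frac{23976}{7} \approx -3425.1$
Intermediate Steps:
$o = - \frac{1}{2}$ ($o = - \frac{1}{4} + \frac{\left(-4 + 6\right) \left(- \sqrt{1}\right)}{8} = - \frac{1}{4} + \frac{2 \left(\left(-1\right) 1\right)}{8} = - \frac{1}{4} + \frac{2 \left(-1\right)}{8} = - \frac{1}{4} + \frac{1}{8} \left(-2\right) = - \frac{1}{4} - \frac{1}{4} = - \frac{1}{2} \approx -0.5$)
$D{\left(C,f \right)} = f + C^{2}$ ($D{\left(C,f \right)} = C^{2} + f = f + C^{2}$)
$D{\left(-5,2 \right)} \left(- \frac{2}{o} + \frac{12}{-21}\right) \left(-37\right) = \left(2 + \left(-5\right)^{2}\right) \left(- \frac{2}{- \frac{1}{2}} + \frac{12}{-21}\right) \left(-37\right) = \left(2 + 25\right) \left(\left(-2\right) \left(-2\right) + 12 \left(- \frac{1}{21}\right)\right) \left(-37\right) = 27 \left(4 - \frac{4}{7}\right) \left(-37\right) = 27 \cdot \frac{24}{7} \left(-37\right) = \frac{648}{7} \left(-37\right) = - \frac{23976}{7}$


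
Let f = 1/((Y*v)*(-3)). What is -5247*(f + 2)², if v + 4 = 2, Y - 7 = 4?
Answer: -937517/44 ≈ -21307.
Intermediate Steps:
Y = 11 (Y = 7 + 4 = 11)
v = -2 (v = -4 + 2 = -2)
f = 1/66 (f = 1/((11*(-2))*(-3)) = 1/(-22*(-3)) = 1/66 ≈ 0.015152)
-5247*(f + 2)² = -5247*(1/66 + 2)² = -5247*(133/66)² = -5247*17689/4356 = -937517/44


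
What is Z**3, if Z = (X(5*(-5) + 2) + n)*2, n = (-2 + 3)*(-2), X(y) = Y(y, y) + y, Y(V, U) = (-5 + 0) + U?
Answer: -1191016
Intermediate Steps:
Y(V, U) = -5 + U
X(y) = -5 + 2*y (X(y) = (-5 + y) + y = -5 + 2*y)
n = -2 (n = 1*(-2) = -2)
Z = -106 (Z = ((-5 + 2*(5*(-5) + 2)) - 2)*2 = ((-5 + 2*(-25 + 2)) - 2)*2 = ((-5 + 2*(-23)) - 2)*2 = ((-5 - 46) - 2)*2 = (-51 - 2)*2 = -53*2 = -106)
Z**3 = (-106)**3 = -1191016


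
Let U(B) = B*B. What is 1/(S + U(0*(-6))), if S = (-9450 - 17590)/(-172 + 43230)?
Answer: -21529/13520 ≈ -1.5924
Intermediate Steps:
U(B) = B²
S = -13520/21529 (S = -27040/43058 = -27040*1/43058 = -13520/21529 ≈ -0.62799)
1/(S + U(0*(-6))) = 1/(-13520/21529 + (0*(-6))²) = 1/(-13520/21529 + 0²) = 1/(-13520/21529 + 0) = 1/(-13520/21529) = -21529/13520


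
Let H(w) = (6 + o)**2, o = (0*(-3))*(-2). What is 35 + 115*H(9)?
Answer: 4175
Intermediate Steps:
o = 0 (o = 0*(-2) = 0)
H(w) = 36 (H(w) = (6 + 0)**2 = 6**2 = 36)
35 + 115*H(9) = 35 + 115*36 = 35 + 4140 = 4175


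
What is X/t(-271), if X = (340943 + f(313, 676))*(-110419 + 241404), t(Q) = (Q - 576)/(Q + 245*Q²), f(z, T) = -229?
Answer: -72999012203027860/77 ≈ -9.4804e+14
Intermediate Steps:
t(Q) = (-576 + Q)/(Q + 245*Q²)
X = 44628423290 (X = (340943 - 229)*(-110419 + 241404) = 340714*130985 = 44628423290)
X/t(-271) = 44628423290/(((-576 - 271)/((-271)*(1 + 245*(-271))))) = 44628423290/((-1/271*(-847)/(1 - 66395))) = 44628423290/((-1/271*(-847)/(-66394))) = 44628423290/((-1/271*(-1/66394)*(-847))) = 44628423290/(-847/17992774) = 44628423290*(-17992774/847) = -72999012203027860/77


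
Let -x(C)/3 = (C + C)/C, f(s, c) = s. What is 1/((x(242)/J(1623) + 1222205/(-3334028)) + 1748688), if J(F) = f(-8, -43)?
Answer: 833507/1457544008395 ≈ 5.7186e-7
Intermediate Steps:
J(F) = -8
x(C) = -6 (x(C) = -3*(C + C)/C = -3*2*C/C = -3*2 = -6)
1/((x(242)/J(1623) + 1222205/(-3334028)) + 1748688) = 1/((-6/(-8) + 1222205/(-3334028)) + 1748688) = 1/((-6*(-⅛) + 1222205*(-1/3334028)) + 1748688) = 1/((¾ - 1222205/3334028) + 1748688) = 1/(319579/833507 + 1748688) = 1/(1457544008395/833507) = 833507/1457544008395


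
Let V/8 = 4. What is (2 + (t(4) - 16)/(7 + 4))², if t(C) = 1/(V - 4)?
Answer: 28561/94864 ≈ 0.30107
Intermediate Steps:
V = 32 (V = 8*4 = 32)
t(C) = 1/28 (t(C) = 1/(32 - 4) = 1/28)
(2 + (t(4) - 16)/(7 + 4))² = (2 + (1/28 - 16)/(7 + 4))² = (2 - 447/28/11)² = (2 - 447/28*1/11)² = (2 - 447/308)² = (169/308)² = 28561/94864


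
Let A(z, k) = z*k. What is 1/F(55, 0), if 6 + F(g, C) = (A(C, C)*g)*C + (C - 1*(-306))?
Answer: 1/300 ≈ 0.0033333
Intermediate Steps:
A(z, k) = k*z
F(g, C) = 300 + C + g*C³ (F(g, C) = -6 + (((C*C)*g)*C + (C - 1*(-306))) = -6 + ((C²*g)*C + (C + 306)) = -6 + ((g*C²)*C + (306 + C)) = -6 + (g*C³ + (306 + C)) = -6 + (306 + C + g*C³) = 300 + C + g*C³)
1/F(55, 0) = 1/(300 + 0 + 55*0³) = 1/(300 + 0 + 55*0) = 1/(300 + 0 + 0) = 1/300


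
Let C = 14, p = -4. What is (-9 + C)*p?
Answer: -20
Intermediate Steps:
(-9 + C)*p = (-9 + 14)*(-4) = 5*(-4) = -20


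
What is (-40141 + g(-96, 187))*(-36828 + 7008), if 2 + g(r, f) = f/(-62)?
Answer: 37111780230/31 ≈ 1.1972e+9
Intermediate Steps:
g(r, f) = -2 - f/62 (g(r, f) = -2 + f/(-62) = -2 + f*(-1/62) = -2 - f/62)
(-40141 + g(-96, 187))*(-36828 + 7008) = (-40141 + (-2 - 1/62*187))*(-36828 + 7008) = (-40141 + (-2 - 187/62))*(-29820) = (-40141 - 311/62)*(-29820) = -2489053/62*(-29820) = 37111780230/31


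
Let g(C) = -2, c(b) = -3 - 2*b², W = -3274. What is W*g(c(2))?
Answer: 6548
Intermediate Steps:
c(b) = -3 - 2*b²
W*g(c(2)) = -3274*(-2) = 6548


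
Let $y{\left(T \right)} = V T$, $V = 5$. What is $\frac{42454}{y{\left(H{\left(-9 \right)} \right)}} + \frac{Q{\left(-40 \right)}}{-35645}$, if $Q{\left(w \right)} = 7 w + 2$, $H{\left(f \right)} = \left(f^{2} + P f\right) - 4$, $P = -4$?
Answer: $\frac{60537196}{805577} \approx 75.148$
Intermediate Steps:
$H{\left(f \right)} = -4 + f^{2} - 4 f$ ($H{\left(f \right)} = \left(f^{2} - 4 f\right) - 4 = -4 + f^{2} - 4 f$)
$y{\left(T \right)} = 5 T$
$Q{\left(w \right)} = 2 + 7 w$
$\frac{42454}{y{\left(H{\left(-9 \right)} \right)}} + \frac{Q{\left(-40 \right)}}{-35645} = \frac{42454}{5 \left(-4 + \left(-9\right)^{2} - -36\right)} + \frac{2 + 7 \left(-40\right)}{-35645} = \frac{42454}{5 \left(-4 + 81 + 36\right)} + \left(2 - 280\right) \left(- \frac{1}{35645}\right) = \frac{42454}{5 \cdot 113} - - \frac{278}{35645} = \frac{42454}{565} + \frac{278}{35645} = \frac{60537196}{805577}$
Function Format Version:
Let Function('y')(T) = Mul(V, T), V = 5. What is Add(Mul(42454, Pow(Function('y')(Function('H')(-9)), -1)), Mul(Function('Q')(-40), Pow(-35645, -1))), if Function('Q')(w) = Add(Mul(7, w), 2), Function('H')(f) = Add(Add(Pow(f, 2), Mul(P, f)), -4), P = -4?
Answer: Rational(60537196, 805577) ≈ 75.148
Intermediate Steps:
Function('H')(f) = Add(-4, Pow(f, 2), Mul(-4, f)) (Function('H')(f) = Add(Add(Pow(f, 2), Mul(-4, f)), -4) = Add(-4, Pow(f, 2), Mul(-4, f)))
Function('y')(T) = Mul(5, T)
Function('Q')(w) = Add(2, Mul(7, w))
Add(Mul(42454, Pow(Function('y')(Function('H')(-9)), -1)), Mul(Function('Q')(-40), Pow(-35645, -1))) = Add(Mul(42454, Pow(Mul(5, Add(-4, Pow(-9, 2), Mul(-4, -9))), -1)), Mul(Add(2, Mul(7, -40)), Pow(-35645, -1))) = Add(Mul(42454, Pow(Mul(5, Add(-4, 81, 36)), -1)), Mul(Add(2, -280), Rational(-1, 35645))) = Add(Mul(42454, Pow(Mul(5, 113), -1)), Mul(-278, Rational(-1, 35645))) = Add(Mul(42454, Pow(565, -1)), Rational(278, 35645)) = Add(Mul(42454, Rational(1, 565)), Rational(278, 35645)) = Add(Rational(42454, 565), Rational(278, 35645)) = Rational(60537196, 805577)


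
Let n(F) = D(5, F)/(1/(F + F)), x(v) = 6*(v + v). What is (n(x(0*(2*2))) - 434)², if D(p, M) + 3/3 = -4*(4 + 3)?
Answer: 188356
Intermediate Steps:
D(p, M) = -29 (D(p, M) = -1 - 4*(4 + 3) = -1 - 4*7 = -1 - 28 = -29)
x(v) = 12*v (x(v) = 6*(2*v) = 12*v)
n(F) = -58*F
(n(x(0*(2*2))) - 434)² = (-696*0*(2*2) - 434)² = (-696*0*4 - 434)² = (-696*0 - 434)² = (-58*0 - 434)² = (0 - 434)² = (-434)² = 188356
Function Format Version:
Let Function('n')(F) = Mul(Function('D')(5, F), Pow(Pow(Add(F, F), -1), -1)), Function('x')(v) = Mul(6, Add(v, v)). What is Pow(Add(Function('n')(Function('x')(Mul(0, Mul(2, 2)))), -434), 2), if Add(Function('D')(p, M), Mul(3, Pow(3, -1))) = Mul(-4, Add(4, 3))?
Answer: 188356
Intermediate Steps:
Function('D')(p, M) = -29 (Function('D')(p, M) = Add(-1, Mul(-4, Add(4, 3))) = Add(-1, Mul(-4, 7)) = Add(-1, -28) = -29)
Function('x')(v) = Mul(12, v) (Function('x')(v) = Mul(6, Mul(2, v)) = Mul(12, v))
Function('n')(F) = Mul(-58, F) (Function('n')(F) = Mul(-29, Pow(Pow(Add(F, F), -1), -1)) = Mul(-29, Pow(Pow(Mul(2, F), -1), -1)) = Mul(-29, Pow(Mul(Rational(1, 2), Pow(F, -1)), -1)) = Mul(-29, Mul(2, F)) = Mul(-58, F))
Pow(Add(Function('n')(Function('x')(Mul(0, Mul(2, 2)))), -434), 2) = Pow(Add(Mul(-58, Mul(12, Mul(0, Mul(2, 2)))), -434), 2) = Pow(Add(Mul(-58, Mul(12, Mul(0, 4))), -434), 2) = Pow(Add(Mul(-58, Mul(12, 0)), -434), 2) = Pow(Add(Mul(-58, 0), -434), 2) = Pow(Add(0, -434), 2) = Pow(-434, 2) = 188356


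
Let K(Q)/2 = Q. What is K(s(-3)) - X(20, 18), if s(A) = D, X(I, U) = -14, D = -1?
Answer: 12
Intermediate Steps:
s(A) = -1
K(Q) = 2*Q
K(s(-3)) - X(20, 18) = 2*(-1) - 1*(-14) = -2 + 14 = 12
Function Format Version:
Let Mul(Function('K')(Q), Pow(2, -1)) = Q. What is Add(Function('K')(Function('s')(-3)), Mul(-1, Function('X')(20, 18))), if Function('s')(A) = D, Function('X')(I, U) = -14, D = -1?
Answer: 12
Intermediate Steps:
Function('s')(A) = -1
Function('K')(Q) = Mul(2, Q)
Add(Function('K')(Function('s')(-3)), Mul(-1, Function('X')(20, 18))) = Add(Mul(2, -1), Mul(-1, -14)) = Add(-2, 14) = 12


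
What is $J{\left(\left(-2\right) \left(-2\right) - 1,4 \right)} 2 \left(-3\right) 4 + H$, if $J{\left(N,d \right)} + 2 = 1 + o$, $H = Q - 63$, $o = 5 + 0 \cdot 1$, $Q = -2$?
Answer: $-161$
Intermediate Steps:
$o = 5$ ($o = 5 + 0 = 5$)
$H = -65$ ($H = -2 - 63 = -65$)
$J{\left(N,d \right)} = 4$ ($J{\left(N,d \right)} = -2 + \left(1 + 5\right) = -2 + 6 = 4$)
$J{\left(\left(-2\right) \left(-2\right) - 1,4 \right)} 2 \left(-3\right) 4 + H = 4 \cdot 2 \left(-3\right) 4 - 65 = 4 \left(\left(-6\right) 4\right) - 65 = 4 \left(-24\right) - 65 = -96 - 65 = -161$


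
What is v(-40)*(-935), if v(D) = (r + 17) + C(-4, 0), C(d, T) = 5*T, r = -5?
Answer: -11220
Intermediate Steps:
v(D) = 12 (v(D) = (-5 + 17) + 5*0 = 12 + 0 = 12)
v(-40)*(-935) = 12*(-935) = -11220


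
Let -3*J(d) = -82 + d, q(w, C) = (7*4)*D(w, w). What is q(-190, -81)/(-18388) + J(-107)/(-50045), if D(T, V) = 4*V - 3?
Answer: 267000734/230056865 ≈ 1.1606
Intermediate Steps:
D(T, V) = -3 + 4*V
q(w, C) = -84 + 112*w (q(w, C) = (7*4)*(-3 + 4*w) = 28*(-3 + 4*w) = -84 + 112*w)
J(d) = 82/3 - d/3 (J(d) = -(-82 + d)/3 = 82/3 - d/3)
q(-190, -81)/(-18388) + J(-107)/(-50045) = (-84 + 112*(-190))/(-18388) + (82/3 - ⅓*(-107))/(-50045) = (-84 - 21280)*(-1/18388) + (82/3 + 107/3)*(-1/50045) = -21364*(-1/18388) + 63*(-1/50045) = 5341/4597 - 63/50045 = 267000734/230056865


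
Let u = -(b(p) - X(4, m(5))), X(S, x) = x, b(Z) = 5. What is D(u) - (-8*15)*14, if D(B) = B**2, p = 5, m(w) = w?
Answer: 1680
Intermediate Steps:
u = 0 (u = -(5 - 1*5) = -(5 - 5) = -1*0 = 0)
D(u) - (-8*15)*14 = 0**2 - (-8*15)*14 = 0 - (-120)*14 = 0 - 1*(-1680) = 0 + 1680 = 1680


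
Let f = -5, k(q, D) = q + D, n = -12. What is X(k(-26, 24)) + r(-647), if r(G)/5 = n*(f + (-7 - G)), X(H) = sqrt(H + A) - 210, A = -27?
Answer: -38310 + I*sqrt(29) ≈ -38310.0 + 5.3852*I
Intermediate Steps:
k(q, D) = D + q
X(H) = -210 + sqrt(-27 + H) (X(H) = sqrt(H - 27) - 210 = sqrt(-27 + H) - 210 = -210 + sqrt(-27 + H))
r(G) = 720 + 60*G (r(G) = 5*(-12*(-5 + (-7 - G))) = 5*(-12*(-12 - G)) = 5*(144 + 12*G) = 720 + 60*G)
X(k(-26, 24)) + r(-647) = (-210 + sqrt(-27 + (24 - 26))) + (720 + 60*(-647)) = (-210 + sqrt(-27 - 2)) + (720 - 38820) = (-210 + sqrt(-29)) - 38100 = (-210 + I*sqrt(29)) - 38100 = -38310 + I*sqrt(29)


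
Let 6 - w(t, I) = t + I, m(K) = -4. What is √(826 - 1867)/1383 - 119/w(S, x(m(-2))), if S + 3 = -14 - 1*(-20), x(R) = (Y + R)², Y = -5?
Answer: 119/78 + I*√1041/1383 ≈ 1.5256 + 0.023329*I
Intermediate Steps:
x(R) = (-5 + R)²
S = 3 (S = -3 + (-14 - 1*(-20)) = -3 + (-14 + 20) = -3 + 6 = 3)
w(t, I) = 6 - I - t (w(t, I) = 6 - (t + I) = 6 - (I + t) = 6 + (-I - t) = 6 - I - t)
√(826 - 1867)/1383 - 119/w(S, x(m(-2))) = √(826 - 1867)/1383 - 119/(6 - (-5 - 4)² - 1*3) = √(-1041)*(1/1383) - 119/(6 - 1*(-9)² - 3) = (I*√1041)*(1/1383) - 119/(6 - 1*81 - 3) = I*√1041/1383 - 119/(6 - 81 - 3) = I*√1041/1383 - 119/(-78) = I*√1041/1383 - 119*(-1/78) = I*√1041/1383 + 119/78 = 119/78 + I*√1041/1383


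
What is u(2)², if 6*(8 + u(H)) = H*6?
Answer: 36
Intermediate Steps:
u(H) = -8 + H (u(H) = -8 + (H*6)/6 = -8 + (6*H)/6 = -8 + H)
u(2)² = (-8 + 2)² = (-6)² = 36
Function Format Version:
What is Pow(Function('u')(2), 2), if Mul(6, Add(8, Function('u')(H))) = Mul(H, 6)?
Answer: 36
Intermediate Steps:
Function('u')(H) = Add(-8, H) (Function('u')(H) = Add(-8, Mul(Rational(1, 6), Mul(H, 6))) = Add(-8, Mul(Rational(1, 6), Mul(6, H))) = Add(-8, H))
Pow(Function('u')(2), 2) = Pow(Add(-8, 2), 2) = Pow(-6, 2) = 36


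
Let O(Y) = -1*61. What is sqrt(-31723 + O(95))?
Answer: 2*I*sqrt(7946) ≈ 178.28*I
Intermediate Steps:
O(Y) = -61
sqrt(-31723 + O(95)) = sqrt(-31723 - 61) = sqrt(-31784) = 2*I*sqrt(7946)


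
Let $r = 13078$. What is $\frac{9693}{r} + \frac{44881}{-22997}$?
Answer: $- \frac{28003369}{23134982} \approx -1.2104$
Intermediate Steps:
$\frac{9693}{r} + \frac{44881}{-22997} = \frac{9693}{13078} + \frac{44881}{-22997} = 9693 \cdot \frac{1}{13078} + 44881 \left(- \frac{1}{22997}\right) = \frac{9693}{13078} - \frac{44881}{22997} = - \frac{28003369}{23134982}$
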